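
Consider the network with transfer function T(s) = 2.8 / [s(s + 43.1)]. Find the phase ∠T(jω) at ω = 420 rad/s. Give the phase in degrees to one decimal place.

∠(j420 + 43.1) = arctan(420/43.1) = 84.14°
∠(j420) = 90.00°
∠T(j420) = − (84.14° + 90.00°) = -174.14°

-174.1°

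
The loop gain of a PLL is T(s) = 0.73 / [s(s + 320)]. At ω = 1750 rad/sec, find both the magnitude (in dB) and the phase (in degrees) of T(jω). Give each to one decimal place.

|j1750 + 320| = √(1750² + 320²) = 1779
|j1750| = 1750
|T(j1750)| = 0.73 / (1779 × 1750) = 2.3448e-07
20 log₁₀(2.3448e-07) = -132.60 dB
∠(j1750 + 320) = arctan(1750/320) = 79.64°
∠(j1750) = 90.00°
∠T(j1750) = − (79.64° + 90.00°) = -169.64°

|T| = -132.6 dB, ∠T = -169.6°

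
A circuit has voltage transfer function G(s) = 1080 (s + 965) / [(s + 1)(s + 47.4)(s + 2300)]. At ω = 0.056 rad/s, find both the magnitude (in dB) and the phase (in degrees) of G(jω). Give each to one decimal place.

|G| = 19.6 dB, ∠G = -3.3°

|j0.056 + 965| = √(0.056² + 965²) = 965
|j0.056 + 1| = √(0.056² + 1²) = 1.002
|j0.056 + 47.4| = √(0.056² + 47.4²) = 47.4
|j0.056 + 2300| = √(0.056² + 2300²) = 2300
|G(j0.056)| = 1080 × 965 / (1.002 × 47.4 × 2300) = 9.5448
20 log₁₀(9.5448) = 19.60 dB
∠(j0.056 + 965) = arctan(0.056/965) = 0.00°
∠(j0.056 + 1) = arctan(0.056/1) = 3.21°
∠(j0.056 + 47.4) = arctan(0.056/47.4) = 0.07°
∠(j0.056 + 2300) = arctan(0.056/2300) = 0.00°
∠G(j0.056) = 0.00° − (3.21° + 0.07° + 0.00°) = -3.27°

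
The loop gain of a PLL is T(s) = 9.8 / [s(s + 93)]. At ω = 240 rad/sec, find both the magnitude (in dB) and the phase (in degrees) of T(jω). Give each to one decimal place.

|T| = -76.0 dB, ∠T = -158.8 deg

|j240 + 93| = √(240² + 93²) = 257.4
|j240| = 240
|T(j240)| = 9.8 / (257.4 × 240) = 0.00015864
20 log₁₀(0.00015864) = -75.99 dB
∠(j240 + 93) = arctan(240/93) = 68.82°
∠(j240) = 90.00°
∠T(j240) = − (68.82° + 90.00°) = -158.82°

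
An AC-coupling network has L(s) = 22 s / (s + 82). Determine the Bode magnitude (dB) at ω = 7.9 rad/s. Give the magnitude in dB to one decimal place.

|j7.9| = 7.9
|j7.9 + 82| = √(7.9² + 82²) = 82.38
|L(j7.9)| = 22 × 7.9 / 82.38 = 2.1097
20 log₁₀(2.1097) = 6.48 dB

6.5 dB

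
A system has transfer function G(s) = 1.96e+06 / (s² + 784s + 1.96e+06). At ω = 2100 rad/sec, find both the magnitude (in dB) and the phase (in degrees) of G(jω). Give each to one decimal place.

|(j2100)² + 784(j2100) + 1.96e+06| = |-2.45e+06 + j1.6464e+06| = 2.952e+06
|G(j2100)| = 1.96e+06 / 2.952e+06 = 0.664
20 log₁₀(0.664) = -3.56 dB
∠[(j2100)² + 784(j2100) + 1.96e+06] = ∠[-2.45e+06 + j1.6464e+06] = 146.10°
∠G(j2100) = −146.10° = -146.10°

|G| = -3.6 dB, ∠G = -146.1°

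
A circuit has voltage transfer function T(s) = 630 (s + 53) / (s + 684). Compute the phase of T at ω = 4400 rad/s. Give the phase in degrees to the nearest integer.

∠(j4400 + 53) = arctan(4400/53) = 89.31°
∠(j4400 + 684) = arctan(4400/684) = 81.16°
∠T(j4400) = 89.31° − 81.16° = 8.15°

8 deg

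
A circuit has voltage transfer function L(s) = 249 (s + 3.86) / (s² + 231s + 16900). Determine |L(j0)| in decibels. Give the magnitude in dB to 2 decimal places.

L(0) = 249 × 3.86 / 16900 = 0.056872
20 log₁₀(0.056872) = -24.902 dB

-24.90 dB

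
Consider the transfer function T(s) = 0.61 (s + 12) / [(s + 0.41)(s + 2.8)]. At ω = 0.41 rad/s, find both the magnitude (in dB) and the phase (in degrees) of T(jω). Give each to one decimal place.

|T| = 13.0 dB, ∠T = -51.4°

|j0.41 + 12| = √(0.41² + 12²) = 12.01
|j0.41 + 0.41| = √(0.41² + 0.41²) = 0.5798
|j0.41 + 2.8| = √(0.41² + 2.8²) = 2.83
|T(j0.41)| = 0.61 × 12.01 / (0.5798 × 2.83) = 4.4638
20 log₁₀(4.4638) = 12.99 dB
∠(j0.41 + 12) = arctan(0.41/12) = 1.96°
∠(j0.41 + 0.41) = arctan(0.41/0.41) = 45.00°
∠(j0.41 + 2.8) = arctan(0.41/2.8) = 8.33°
∠T(j0.41) = 1.96° − (45.00° + 8.33°) = -51.37°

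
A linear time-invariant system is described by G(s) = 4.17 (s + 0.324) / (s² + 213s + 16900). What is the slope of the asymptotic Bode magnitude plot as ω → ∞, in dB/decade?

With 1 zero and 2 poles, the high-frequency asymptotic slope is 20 × (1 − 2) = -20 dB/decade.

-20 dB/decade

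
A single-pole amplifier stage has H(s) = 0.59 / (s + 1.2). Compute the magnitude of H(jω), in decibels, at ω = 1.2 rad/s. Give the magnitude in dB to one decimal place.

-9.2 dB

|j1.2 + 1.2| = √(1.2² + 1.2²) = 1.697
|H(j1.2)| = 0.59 / 1.697 = 0.34766
20 log₁₀(0.34766) = -9.18 dB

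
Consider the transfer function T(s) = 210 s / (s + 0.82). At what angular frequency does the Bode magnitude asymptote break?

0.82 rad/sec

The single real pole at s = −0.82 gives a corner at ω = 0.82 rad/sec.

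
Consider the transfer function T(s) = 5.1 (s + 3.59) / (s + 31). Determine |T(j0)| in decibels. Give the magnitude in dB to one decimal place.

-4.6 dB

T(0) = 5.1 × 3.59 / 31 = 0.59061
20 log₁₀(0.59061) = -4.57 dB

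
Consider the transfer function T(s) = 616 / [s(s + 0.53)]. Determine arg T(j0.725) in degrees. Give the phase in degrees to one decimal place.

-143.8°

∠(j0.725 + 0.53) = arctan(0.725/0.53) = 53.83°
∠(j0.725) = 90.00°
∠T(j0.725) = − (53.83° + 90.00°) = -143.83°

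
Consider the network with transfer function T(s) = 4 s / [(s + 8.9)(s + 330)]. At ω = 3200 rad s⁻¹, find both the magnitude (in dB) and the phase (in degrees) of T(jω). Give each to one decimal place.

|T| = -58.1 dB, ∠T = -84.0°

|j3200| = 3200
|j3200 + 8.9| = √(3200² + 8.9²) = 3200
|j3200 + 330| = √(3200² + 330²) = 3217
|T(j3200)| = 4 × 3200 / (3200 × 3217) = 0.0012434
20 log₁₀(0.0012434) = -58.11 dB
∠(j3200) = 90.00°
∠(j3200 + 8.9) = arctan(3200/8.9) = 89.84°
∠(j3200 + 330) = arctan(3200/330) = 84.11°
∠T(j3200) = 90.00° − (89.84° + 84.11°) = -83.95°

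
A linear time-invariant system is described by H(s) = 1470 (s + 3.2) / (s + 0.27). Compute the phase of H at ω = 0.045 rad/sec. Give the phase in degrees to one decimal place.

∠(j0.045 + 3.2) = arctan(0.045/3.2) = 0.81°
∠(j0.045 + 0.27) = arctan(0.045/0.27) = 9.46°
∠H(j0.045) = 0.81° − 9.46° = -8.66°

-8.7 deg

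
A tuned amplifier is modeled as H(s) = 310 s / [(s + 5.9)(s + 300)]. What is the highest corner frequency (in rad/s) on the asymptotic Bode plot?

300 rad/s

Break frequencies occur at each pole and zero magnitude: 5.9 rad/s, 300 rad/s.
The highest is 300 rad/s.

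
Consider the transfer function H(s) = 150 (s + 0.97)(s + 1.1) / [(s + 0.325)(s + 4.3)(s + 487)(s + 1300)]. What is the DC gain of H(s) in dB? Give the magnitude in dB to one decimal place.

H(0) = 150 × 0.97 × 1.1 / (0.325 × 4.3 × 487 × 1300) = 0.0001809
20 log₁₀(0.0001809) = -74.85 dB

-74.9 dB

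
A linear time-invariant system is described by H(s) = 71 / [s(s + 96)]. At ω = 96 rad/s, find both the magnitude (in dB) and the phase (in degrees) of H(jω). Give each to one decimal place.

|j96 + 96| = √(96² + 96²) = 135.8
|j96| = 96
|H(j96)| = 71 / (135.8 × 96) = 0.0054475
20 log₁₀(0.0054475) = -45.28 dB
∠(j96 + 96) = arctan(96/96) = 45.00°
∠(j96) = 90.00°
∠H(j96) = − (45.00° + 90.00°) = -135.00°

|H| = -45.3 dB, ∠H = -135.0 deg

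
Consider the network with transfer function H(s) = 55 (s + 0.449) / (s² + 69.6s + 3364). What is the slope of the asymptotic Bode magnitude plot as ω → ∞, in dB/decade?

With 1 zero and 2 poles, the high-frequency asymptotic slope is 20 × (1 − 2) = -20 dB/decade.

-20 dB/decade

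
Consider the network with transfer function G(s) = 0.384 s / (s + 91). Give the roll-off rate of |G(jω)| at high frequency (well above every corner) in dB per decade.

0 dB/decade

With 1 zero and 1 pole, the high-frequency asymptotic slope is 20 × (1 − 1) = 0 dB/decade.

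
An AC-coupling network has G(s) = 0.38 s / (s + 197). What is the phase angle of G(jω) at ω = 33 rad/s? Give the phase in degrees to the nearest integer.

80 deg

∠(j33) = 90.00°
∠(j33 + 197) = arctan(33/197) = 9.51°
∠G(j33) = 90.00° − 9.51° = 80.49°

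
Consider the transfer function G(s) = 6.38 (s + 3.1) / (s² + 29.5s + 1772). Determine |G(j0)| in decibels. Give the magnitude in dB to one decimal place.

G(0) = 6.38 × 3.1 / 1772 = 0.011161
20 log₁₀(0.011161) = -39.05 dB

-39.0 dB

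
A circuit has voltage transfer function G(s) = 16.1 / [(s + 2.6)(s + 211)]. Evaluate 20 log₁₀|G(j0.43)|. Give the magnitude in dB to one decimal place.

|j0.43 + 2.6| = √(0.43² + 2.6²) = 2.635
|j0.43 + 211| = √(0.43² + 211²) = 211
|G(j0.43)| = 16.1 / (2.635 × 211) = 0.028954
20 log₁₀(0.028954) = -30.77 dB

-30.8 dB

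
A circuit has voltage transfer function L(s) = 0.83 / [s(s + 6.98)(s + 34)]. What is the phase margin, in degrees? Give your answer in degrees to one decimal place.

90.0°

Gain crossover: |L(jω)| = 1 at ω ≈ 0.0035 rad/s.
∠L(j0.0035) = −90° − arctan(0.0035/6.98) − arctan(0.0035/34) ≈ -90.03°
PM = 180° + (-90.03°) = 89.97°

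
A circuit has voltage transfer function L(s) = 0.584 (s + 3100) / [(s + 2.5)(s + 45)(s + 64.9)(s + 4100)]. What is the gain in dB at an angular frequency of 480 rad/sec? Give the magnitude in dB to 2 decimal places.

|j480 + 3100| = √(480² + 3100²) = 3137
|j480 + 2.5| = √(480² + 2.5²) = 480
|j480 + 45| = √(480² + 45²) = 482.1
|j480 + 64.9| = √(480² + 64.9²) = 484.4
|j480 + 4100| = √(480² + 4100²) = 4128
|L(j480)| = 0.584 × 3137 / (480 × 482.1 × 484.4 × 4128) = 3.9593e-09
20 log₁₀(3.9593e-09) = -168.048 dB

-168.05 dB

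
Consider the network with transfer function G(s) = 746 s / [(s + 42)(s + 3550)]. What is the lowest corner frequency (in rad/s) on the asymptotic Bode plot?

Break frequencies occur at each pole and zero magnitude: 42 rad/s, 3550 rad/s.
The lowest is 42 rad/s.

42 rad/s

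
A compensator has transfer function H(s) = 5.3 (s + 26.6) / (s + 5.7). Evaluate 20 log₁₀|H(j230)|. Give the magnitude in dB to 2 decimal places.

|j230 + 26.6| = √(230² + 26.6²) = 231.5
|j230 + 5.7| = √(230² + 5.7²) = 230.1
|H(j230)| = 5.3 × 231.5 / 230.1 = 5.3337
20 log₁₀(5.3337) = 14.541 dB

14.54 dB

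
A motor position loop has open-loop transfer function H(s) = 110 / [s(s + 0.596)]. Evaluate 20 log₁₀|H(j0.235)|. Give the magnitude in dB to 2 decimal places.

|j0.235 + 0.596| = √(0.235² + 0.596²) = 0.6407
|j0.235| = 0.235
|H(j0.235)| = 110 / (0.6407 × 0.235) = 730.63
20 log₁₀(730.63) = 57.274 dB

57.27 dB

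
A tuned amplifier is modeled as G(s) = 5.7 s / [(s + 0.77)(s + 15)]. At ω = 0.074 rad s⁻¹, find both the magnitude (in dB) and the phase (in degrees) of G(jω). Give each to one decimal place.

|G| = -28.8 dB, ∠G = 84.2°

|j0.074| = 0.074
|j0.074 + 0.77| = √(0.074² + 0.77²) = 0.7735
|j0.074 + 15| = √(0.074² + 15²) = 15
|G(j0.074)| = 5.7 × 0.074 / (0.7735 × 15) = 0.036352
20 log₁₀(0.036352) = -28.79 dB
∠(j0.074) = 90.00°
∠(j0.074 + 0.77) = arctan(0.074/0.77) = 5.49°
∠(j0.074 + 15) = arctan(0.074/15) = 0.28°
∠G(j0.074) = 90.00° − (5.49° + 0.28°) = 84.23°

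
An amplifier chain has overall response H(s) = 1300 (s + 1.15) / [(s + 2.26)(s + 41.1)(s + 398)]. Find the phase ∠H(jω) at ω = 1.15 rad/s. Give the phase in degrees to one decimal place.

∠(j1.15 + 1.15) = arctan(1.15/1.15) = 45.00°
∠(j1.15 + 2.26) = arctan(1.15/2.26) = 26.97°
∠(j1.15 + 41.1) = arctan(1.15/41.1) = 1.60°
∠(j1.15 + 398) = arctan(1.15/398) = 0.17°
∠H(j1.15) = 45.00° − (26.97° + 1.60° + 0.17°) = 16.26°

16.3 deg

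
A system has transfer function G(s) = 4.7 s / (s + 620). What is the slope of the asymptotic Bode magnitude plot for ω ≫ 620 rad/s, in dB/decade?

With 1 zero and 1 pole, the high-frequency asymptotic slope is 20 × (1 − 1) = 0 dB/decade.

0 dB/decade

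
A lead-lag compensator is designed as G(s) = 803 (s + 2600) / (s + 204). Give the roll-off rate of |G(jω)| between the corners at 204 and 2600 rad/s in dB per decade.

-20 dB/decade

In this band the factors already past their corner are: pole at 204; net slope = -20 dB/decade.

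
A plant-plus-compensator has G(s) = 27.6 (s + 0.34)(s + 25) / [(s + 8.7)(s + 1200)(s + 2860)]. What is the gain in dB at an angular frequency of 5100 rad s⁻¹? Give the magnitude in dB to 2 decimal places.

|j5100 + 0.34| = √(5100² + 0.34²) = 5100
|j5100 + 25| = √(5100² + 25²) = 5100
|j5100 + 8.7| = √(5100² + 8.7²) = 5100
|j5100 + 1200| = √(5100² + 1200²) = 5239
|j5100 + 2860| = √(5100² + 2860²) = 5847
|G(j5100)| = 27.6 × 5100 × 5100 / (5100 × 5239 × 5847) = 0.0045948
20 log₁₀(0.0045948) = -46.755 dB

-46.75 dB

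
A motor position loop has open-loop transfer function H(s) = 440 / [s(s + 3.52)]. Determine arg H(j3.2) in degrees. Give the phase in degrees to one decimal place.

-132.3°

∠(j3.2 + 3.52) = arctan(3.2/3.52) = 42.27°
∠(j3.2) = 90.00°
∠H(j3.2) = − (42.27° + 90.00°) = -132.27°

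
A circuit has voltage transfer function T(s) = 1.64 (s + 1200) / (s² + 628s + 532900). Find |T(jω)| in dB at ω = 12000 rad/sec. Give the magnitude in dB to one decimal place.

|j12000 + 1200| = √(12000² + 1200²) = 1.206e+04
|(j12000)² + 628(j12000) + 532900| = |-1.4347e+08 + j7.536e+06| = 1.437e+08
|T(j12000)| = 1.64 × 1.206e+04 / 1.437e+08 = 0.00013767
20 log₁₀(0.00013767) = -77.22 dB

-77.2 dB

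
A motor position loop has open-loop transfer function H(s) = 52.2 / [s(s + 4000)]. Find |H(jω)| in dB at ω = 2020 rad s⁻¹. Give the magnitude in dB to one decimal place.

|j2020 + 4000| = √(2020² + 4000²) = 4481
|j2020| = 2020
|H(j2020)| = 52.2 / (4481 × 2020) = 5.7668e-06
20 log₁₀(5.7668e-06) = -104.78 dB

-104.8 dB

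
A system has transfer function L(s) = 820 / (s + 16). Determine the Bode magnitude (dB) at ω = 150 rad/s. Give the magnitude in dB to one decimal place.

|j150 + 16| = √(150² + 16²) = 150.9
|L(j150)| = 820 / 150.9 = 5.4358
20 log₁₀(5.4358) = 14.71 dB

14.7 dB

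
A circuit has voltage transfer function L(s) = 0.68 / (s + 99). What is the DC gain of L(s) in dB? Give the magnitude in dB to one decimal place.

-43.3 dB

L(0) = 0.68 / 99 = 0.0068687
20 log₁₀(0.0068687) = -43.26 dB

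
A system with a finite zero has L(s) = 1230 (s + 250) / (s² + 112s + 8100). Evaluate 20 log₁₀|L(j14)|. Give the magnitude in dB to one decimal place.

|j14 + 250| = √(14² + 250²) = 250.4
|(j14)² + 112(j14) + 8100| = |7904 + j1568| = 8058
|L(j14)| = 1230 × 250.4 / 8058 = 38.22
20 log₁₀(38.22) = 31.65 dB

31.6 dB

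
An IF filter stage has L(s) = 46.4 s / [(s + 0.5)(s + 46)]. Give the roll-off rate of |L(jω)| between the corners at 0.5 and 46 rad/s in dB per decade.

In this band the factors already past their corner are: 1 differentiator zero, pole at 0.5; net slope = 0 dB/decade.

0 dB/decade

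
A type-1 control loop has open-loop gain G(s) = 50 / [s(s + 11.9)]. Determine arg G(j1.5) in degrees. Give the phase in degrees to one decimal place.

-97.2°

∠(j1.5 + 11.9) = arctan(1.5/11.9) = 7.18°
∠(j1.5) = 90.00°
∠G(j1.5) = − (7.18° + 90.00°) = -97.18°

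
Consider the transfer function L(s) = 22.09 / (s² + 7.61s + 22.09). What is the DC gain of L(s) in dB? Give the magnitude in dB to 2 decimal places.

L(0) = 22.09 / 22.09 = 1
20 log₁₀(1) = 0.000 dB

0.00 dB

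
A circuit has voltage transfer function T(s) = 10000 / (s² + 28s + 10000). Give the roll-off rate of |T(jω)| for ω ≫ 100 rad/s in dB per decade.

With 0 zeros and 2 poles, the high-frequency asymptotic slope is 20 × (0 − 2) = -40 dB/decade.

-40 dB/decade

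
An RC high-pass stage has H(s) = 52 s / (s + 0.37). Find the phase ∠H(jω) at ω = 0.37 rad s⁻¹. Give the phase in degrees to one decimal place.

45.0°

∠(j0.37) = 90.00°
∠(j0.37 + 0.37) = arctan(0.37/0.37) = 45.00°
∠H(j0.37) = 90.00° − 45.00° = 45.00°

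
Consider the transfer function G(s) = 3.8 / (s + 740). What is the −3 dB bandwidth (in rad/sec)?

For a single-pole low-pass, the −3 dB point is at the pole: ω = 740 rad/sec.

740 rad/sec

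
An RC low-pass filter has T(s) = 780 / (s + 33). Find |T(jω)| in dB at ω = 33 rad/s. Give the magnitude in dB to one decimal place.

24.5 dB

|j33 + 33| = √(33² + 33²) = 46.67
|T(j33)| = 780 / 46.67 = 16.713
20 log₁₀(16.713) = 24.46 dB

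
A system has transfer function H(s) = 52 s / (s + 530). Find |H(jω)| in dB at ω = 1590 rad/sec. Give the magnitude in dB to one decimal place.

|j1590| = 1590
|j1590 + 530| = √(1590² + 530²) = 1676
|H(j1590)| = 52 × 1590 / 1676 = 49.332
20 log₁₀(49.332) = 33.86 dB

33.9 dB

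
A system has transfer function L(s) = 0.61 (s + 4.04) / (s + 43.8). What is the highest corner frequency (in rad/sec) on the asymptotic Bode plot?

Break frequencies occur at each pole and zero magnitude: 4.04 rad/sec, 43.8 rad/sec.
The highest is 43.8 rad/sec.

43.8 rad/sec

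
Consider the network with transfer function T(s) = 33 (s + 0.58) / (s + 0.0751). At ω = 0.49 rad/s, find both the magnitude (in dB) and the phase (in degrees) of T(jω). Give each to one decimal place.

|T| = 34.1 dB, ∠T = -41.1°

|j0.49 + 0.58| = √(0.49² + 0.58²) = 0.7593
|j0.49 + 0.0751| = √(0.49² + 0.0751²) = 0.4957
|T(j0.49)| = 33 × 0.7593 / 0.4957 = 50.545
20 log₁₀(50.545) = 34.07 dB
∠(j0.49 + 0.58) = arctan(0.49/0.58) = 40.19°
∠(j0.49 + 0.0751) = arctan(0.49/0.0751) = 81.29°
∠T(j0.49) = 40.19° − 81.29° = -41.09°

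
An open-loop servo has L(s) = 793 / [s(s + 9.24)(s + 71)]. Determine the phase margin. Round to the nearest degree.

82°

Gain crossover: |L(jω)| = 1 at ω ≈ 1.2 rad/s.
∠L(j1.2) = −90° − arctan(1.2/9.24) − arctan(1.2/71) ≈ -98.36°
PM = 180° + (-98.36°) = 81.64°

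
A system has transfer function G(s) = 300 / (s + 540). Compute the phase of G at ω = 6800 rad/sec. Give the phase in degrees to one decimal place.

∠(j6800 + 540) = arctan(6800/540) = 85.46°
∠G(j6800) = −85.46° = -85.46°

-85.5°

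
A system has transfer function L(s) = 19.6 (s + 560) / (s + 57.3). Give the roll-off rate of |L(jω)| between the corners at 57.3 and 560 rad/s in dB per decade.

In this band the factors already past their corner are: pole at 57.3; net slope = -20 dB/decade.

-20 dB/decade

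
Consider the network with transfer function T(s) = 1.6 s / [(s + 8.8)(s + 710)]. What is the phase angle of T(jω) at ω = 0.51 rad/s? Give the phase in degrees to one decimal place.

86.6°

∠(j0.51) = 90.00°
∠(j0.51 + 8.8) = arctan(0.51/8.8) = 3.32°
∠(j0.51 + 710) = arctan(0.51/710) = 0.04°
∠T(j0.51) = 90.00° − (3.32° + 0.04°) = 86.64°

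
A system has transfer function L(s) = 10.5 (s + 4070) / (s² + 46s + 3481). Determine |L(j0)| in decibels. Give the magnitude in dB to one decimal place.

21.8 dB

L(0) = 10.5 × 4070 / 3481 = 12.277
20 log₁₀(12.277) = 21.78 dB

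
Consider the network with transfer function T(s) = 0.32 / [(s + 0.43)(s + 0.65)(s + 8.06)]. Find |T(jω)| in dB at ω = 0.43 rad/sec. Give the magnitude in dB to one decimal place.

|j0.43 + 0.43| = √(0.43² + 0.43²) = 0.6081
|j0.43 + 0.65| = √(0.43² + 0.65²) = 0.7794
|j0.43 + 8.06| = √(0.43² + 8.06²) = 8.071
|T(j0.43)| = 0.32 / (0.6081 × 0.7794 × 8.071) = 0.083652
20 log₁₀(0.083652) = -21.55 dB

-21.6 dB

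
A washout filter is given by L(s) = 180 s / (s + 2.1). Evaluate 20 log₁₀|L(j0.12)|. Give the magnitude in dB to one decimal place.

20.2 dB

|j0.12| = 0.12
|j0.12 + 2.1| = √(0.12² + 2.1²) = 2.103
|L(j0.12)| = 180 × 0.12 / 2.103 = 10.269
20 log₁₀(10.269) = 20.23 dB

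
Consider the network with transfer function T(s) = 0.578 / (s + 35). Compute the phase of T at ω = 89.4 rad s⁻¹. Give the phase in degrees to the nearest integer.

∠(j89.4 + 35) = arctan(89.4/35) = 68.62°
∠T(j89.4) = −68.62° = -68.62°

-69°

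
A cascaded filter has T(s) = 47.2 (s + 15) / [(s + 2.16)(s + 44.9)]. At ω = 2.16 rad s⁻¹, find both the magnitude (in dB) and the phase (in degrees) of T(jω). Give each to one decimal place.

|T| = 14.3 dB, ∠T = -39.6°

|j2.16 + 15| = √(2.16² + 15²) = 15.15
|j2.16 + 2.16| = √(2.16² + 2.16²) = 3.055
|j2.16 + 44.9| = √(2.16² + 44.9²) = 44.95
|T(j2.16)| = 47.2 × 15.15 / (3.055 × 44.95) = 5.2092
20 log₁₀(5.2092) = 14.34 dB
∠(j2.16 + 15) = arctan(2.16/15) = 8.19°
∠(j2.16 + 2.16) = arctan(2.16/2.16) = 45.00°
∠(j2.16 + 44.9) = arctan(2.16/44.9) = 2.75°
∠T(j2.16) = 8.19° − (45.00° + 2.75°) = -39.56°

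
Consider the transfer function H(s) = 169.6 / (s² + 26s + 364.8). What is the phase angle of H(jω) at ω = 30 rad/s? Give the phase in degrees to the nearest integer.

-124°

∠[(j30)² + 26(j30) + 364.8] = ∠[-535.2 + j780] = 124.46°
∠H(j30) = −124.46° = -124.46°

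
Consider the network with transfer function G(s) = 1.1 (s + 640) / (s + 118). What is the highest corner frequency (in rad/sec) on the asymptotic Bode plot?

640 rad/sec

Break frequencies occur at each pole and zero magnitude: 118 rad/sec, 640 rad/sec.
The highest is 640 rad/sec.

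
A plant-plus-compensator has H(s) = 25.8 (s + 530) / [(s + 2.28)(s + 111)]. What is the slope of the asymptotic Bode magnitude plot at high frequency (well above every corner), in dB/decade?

-20 dB/decade

With 1 zero and 2 poles, the high-frequency asymptotic slope is 20 × (1 − 2) = -20 dB/decade.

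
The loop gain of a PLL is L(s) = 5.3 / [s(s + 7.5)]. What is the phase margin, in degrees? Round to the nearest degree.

Gain crossover: |L(jω)| = 1 at ω ≈ 0.704 rad s⁻¹.
∠L(j0.704) = −90° − arctan(0.704/7.5) ≈ -95.36°
PM = 180° + (-95.36°) = 84.64°

85°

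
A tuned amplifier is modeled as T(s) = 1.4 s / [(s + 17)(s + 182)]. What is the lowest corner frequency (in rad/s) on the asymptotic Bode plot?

17 rad/s

Break frequencies occur at each pole and zero magnitude: 17 rad/s, 182 rad/s.
The lowest is 17 rad/s.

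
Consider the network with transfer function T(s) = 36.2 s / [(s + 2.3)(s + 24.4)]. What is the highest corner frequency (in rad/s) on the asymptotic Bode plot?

24.4 rad/s

Break frequencies occur at each pole and zero magnitude: 2.3 rad/s, 24.4 rad/s.
The highest is 24.4 rad/s.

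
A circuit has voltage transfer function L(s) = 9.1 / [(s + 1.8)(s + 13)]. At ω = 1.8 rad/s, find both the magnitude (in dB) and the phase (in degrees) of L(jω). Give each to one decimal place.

|j1.8 + 1.8| = √(1.8² + 1.8²) = 2.546
|j1.8 + 13| = √(1.8² + 13²) = 13.12
|L(j1.8)| = 9.1 / (2.546 × 13.12) = 0.27239
20 log₁₀(0.27239) = -11.30 dB
∠(j1.8 + 1.8) = arctan(1.8/1.8) = 45.00°
∠(j1.8 + 13) = arctan(1.8/13) = 7.88°
∠L(j1.8) = − (45.00° + 7.88°) = -52.88°

|L| = -11.3 dB, ∠L = -52.9°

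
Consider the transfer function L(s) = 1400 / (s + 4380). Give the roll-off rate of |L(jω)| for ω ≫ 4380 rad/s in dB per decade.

With 0 zeros and 1 pole, the high-frequency asymptotic slope is 20 × (0 − 1) = -20 dB/decade.

-20 dB/decade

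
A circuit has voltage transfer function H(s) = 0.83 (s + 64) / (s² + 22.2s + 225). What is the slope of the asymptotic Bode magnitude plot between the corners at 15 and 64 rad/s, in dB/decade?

-40 dB/decade

In this band the factors already past their corner are: complex pole pair at ωₙ ≈ 15; net slope = -40 dB/decade.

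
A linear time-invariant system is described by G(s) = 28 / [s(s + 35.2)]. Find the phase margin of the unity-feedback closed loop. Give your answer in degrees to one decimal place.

Gain crossover: |G(jω)| = 1 at ω ≈ 0.795 rad/s.
∠G(j0.795) = −90° − arctan(0.795/35.2) ≈ -91.29°
PM = 180° + (-91.29°) = 88.71°

88.7°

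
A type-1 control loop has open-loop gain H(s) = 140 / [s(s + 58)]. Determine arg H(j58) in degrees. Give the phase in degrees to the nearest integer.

∠(j58 + 58) = arctan(58/58) = 45.00°
∠(j58) = 90.00°
∠H(j58) = − (45.00° + 90.00°) = -135.00°

-135°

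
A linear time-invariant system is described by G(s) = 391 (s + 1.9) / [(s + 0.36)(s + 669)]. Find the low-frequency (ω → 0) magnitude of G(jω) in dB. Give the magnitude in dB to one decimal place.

9.8 dB

G(0) = 391 × 1.9 / (0.36 × 669) = 3.0846
20 log₁₀(3.0846) = 9.78 dB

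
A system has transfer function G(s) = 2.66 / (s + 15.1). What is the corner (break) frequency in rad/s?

The single real pole at s = −15.1 gives a corner at ω = 15.1 rad/s.

15.1 rad/s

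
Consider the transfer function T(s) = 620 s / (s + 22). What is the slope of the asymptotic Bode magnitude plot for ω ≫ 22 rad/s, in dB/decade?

With 1 zero and 1 pole, the high-frequency asymptotic slope is 20 × (1 − 1) = 0 dB/decade.

0 dB/decade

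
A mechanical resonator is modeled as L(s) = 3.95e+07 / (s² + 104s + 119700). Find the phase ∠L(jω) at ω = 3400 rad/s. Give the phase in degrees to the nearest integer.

∠[(j3400)² + 104(j3400) + 119700] = ∠[-1.144e+07 + j3.536e+05] = 178.23°
∠L(j3400) = −178.23° = -178.23°

-178°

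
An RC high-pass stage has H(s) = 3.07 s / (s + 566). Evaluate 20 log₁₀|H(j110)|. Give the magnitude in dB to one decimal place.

-4.6 dB

|j110| = 110
|j110 + 566| = √(110² + 566²) = 576.6
|H(j110)| = 3.07 × 110 / 576.6 = 0.58568
20 log₁₀(0.58568) = -4.65 dB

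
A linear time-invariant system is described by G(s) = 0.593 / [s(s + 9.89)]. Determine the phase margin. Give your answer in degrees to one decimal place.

89.7°

Gain crossover: |G(jω)| = 1 at ω ≈ 0.06 rad/sec.
∠G(j0.06) = −90° − arctan(0.06/9.89) ≈ -90.35°
PM = 180° + (-90.35°) = 89.65°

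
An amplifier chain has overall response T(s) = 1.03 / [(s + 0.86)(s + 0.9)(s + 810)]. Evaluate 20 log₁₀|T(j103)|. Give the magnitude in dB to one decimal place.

-138.5 dB

|j103 + 0.86| = √(103² + 0.86²) = 103
|j103 + 0.9| = √(103² + 0.9²) = 103
|j103 + 810| = √(103² + 810²) = 816.5
|T(j103)| = 1.03 / (103 × 103 × 816.5) = 1.1889e-07
20 log₁₀(1.1889e-07) = -138.50 dB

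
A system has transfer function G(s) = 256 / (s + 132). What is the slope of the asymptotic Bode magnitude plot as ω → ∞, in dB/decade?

-20 dB/decade

With 0 zeros and 1 pole, the high-frequency asymptotic slope is 20 × (0 − 1) = -20 dB/decade.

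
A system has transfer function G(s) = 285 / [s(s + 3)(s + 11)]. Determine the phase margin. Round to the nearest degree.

12 deg

Gain crossover: |G(jω)| = 1 at ω ≈ 4.46 rad/s.
∠G(j4.46) = −90° − arctan(4.46/3) − arctan(4.46/11) ≈ -168.18°
PM = 180° + (-168.18°) = 11.82°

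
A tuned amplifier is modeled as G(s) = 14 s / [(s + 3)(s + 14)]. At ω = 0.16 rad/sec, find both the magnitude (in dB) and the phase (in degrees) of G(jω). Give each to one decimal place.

|j0.16| = 0.16
|j0.16 + 3| = √(0.16² + 3²) = 3.004
|j0.16 + 14| = √(0.16² + 14²) = 14
|G(j0.16)| = 14 × 0.16 / (3.004 × 14) = 0.053254
20 log₁₀(0.053254) = -25.47 dB
∠(j0.16) = 90.00°
∠(j0.16 + 3) = arctan(0.16/3) = 3.05°
∠(j0.16 + 14) = arctan(0.16/14) = 0.65°
∠G(j0.16) = 90.00° − (3.05° + 0.65°) = 86.29°

|G| = -25.5 dB, ∠G = 86.3°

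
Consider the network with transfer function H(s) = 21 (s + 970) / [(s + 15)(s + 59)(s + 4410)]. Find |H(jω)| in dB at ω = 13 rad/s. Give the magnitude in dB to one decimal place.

-48.3 dB

|j13 + 970| = √(13² + 970²) = 970.1
|j13 + 15| = √(13² + 15²) = 19.85
|j13 + 59| = √(13² + 59²) = 60.42
|j13 + 4410| = √(13² + 4410²) = 4410
|H(j13)| = 21 × 970.1 / (19.85 × 60.42 × 4410) = 0.0038521
20 log₁₀(0.0038521) = -48.29 dB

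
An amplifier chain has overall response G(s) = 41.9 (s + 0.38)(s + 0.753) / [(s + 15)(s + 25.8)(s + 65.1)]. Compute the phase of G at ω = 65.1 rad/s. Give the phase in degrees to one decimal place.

∠(j65.1 + 0.38) = arctan(65.1/0.38) = 89.67°
∠(j65.1 + 0.753) = arctan(65.1/0.753) = 89.34°
∠(j65.1 + 15) = arctan(65.1/15) = 77.02°
∠(j65.1 + 25.8) = arctan(65.1/25.8) = 68.38°
∠(j65.1 + 65.1) = arctan(65.1/65.1) = 45.00°
∠G(j65.1) = 89.67° + 89.34° − (77.02° + 68.38° + 45.00°) = -11.40°

-11.4 deg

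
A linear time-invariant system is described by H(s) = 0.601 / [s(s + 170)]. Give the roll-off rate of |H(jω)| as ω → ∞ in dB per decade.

-40 dB/decade

With 0 zeros and 2 poles, the high-frequency asymptotic slope is 20 × (0 − 2) = -40 dB/decade.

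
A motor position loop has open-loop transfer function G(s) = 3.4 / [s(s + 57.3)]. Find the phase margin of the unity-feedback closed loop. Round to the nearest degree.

90°

Gain crossover: |G(jω)| = 1 at ω ≈ 0.0593 rad/s.
∠G(j0.0593) = −90° − arctan(0.0593/57.3) ≈ -90.06°
PM = 180° + (-90.06°) = 89.94°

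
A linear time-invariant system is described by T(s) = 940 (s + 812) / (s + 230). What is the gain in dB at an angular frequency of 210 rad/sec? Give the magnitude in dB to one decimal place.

68.1 dB

|j210 + 812| = √(210² + 812²) = 838.7
|j210 + 230| = √(210² + 230²) = 311.4
|T(j210)| = 940 × 838.7 / 311.4 = 2531.4
20 log₁₀(2531.4) = 68.07 dB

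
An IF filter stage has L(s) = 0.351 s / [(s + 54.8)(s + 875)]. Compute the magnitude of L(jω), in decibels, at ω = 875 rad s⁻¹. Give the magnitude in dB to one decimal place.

|j875| = 875
|j875 + 54.8| = √(875² + 54.8²) = 876.7
|j875 + 875| = √(875² + 875²) = 1237
|L(j875)| = 0.351 × 875 / (876.7 × 1237) = 0.0002831
20 log₁₀(0.0002831) = -70.96 dB

-71.0 dB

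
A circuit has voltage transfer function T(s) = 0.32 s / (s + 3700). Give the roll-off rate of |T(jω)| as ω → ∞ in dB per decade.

With 1 zero and 1 pole, the high-frequency asymptotic slope is 20 × (1 − 1) = 0 dB/decade.

0 dB/decade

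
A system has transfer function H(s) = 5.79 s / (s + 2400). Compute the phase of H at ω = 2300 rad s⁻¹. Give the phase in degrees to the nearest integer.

46°

∠(j2300) = 90.00°
∠(j2300 + 2400) = arctan(2300/2400) = 43.78°
∠H(j2300) = 90.00° − 43.78° = 46.22°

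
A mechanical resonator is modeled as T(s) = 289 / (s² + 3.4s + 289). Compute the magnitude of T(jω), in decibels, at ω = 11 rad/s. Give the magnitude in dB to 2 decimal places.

|(j11)² + 3.4(j11) + 289| = |168 + j37.4| = 172.1
|T(j11)| = 289 / 172.1 = 1.6791
20 log₁₀(1.6791) = 4.502 dB

4.50 dB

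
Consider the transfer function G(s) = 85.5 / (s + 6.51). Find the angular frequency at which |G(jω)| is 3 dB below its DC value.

For a single-pole low-pass, the −3 dB point is at the pole: ω = 6.51 rad/s.

6.51 rad/s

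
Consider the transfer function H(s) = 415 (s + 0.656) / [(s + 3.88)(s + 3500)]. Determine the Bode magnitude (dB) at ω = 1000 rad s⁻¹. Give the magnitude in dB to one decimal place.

|j1000 + 0.656| = √(1000² + 0.656²) = 1000
|j1000 + 3.88| = √(1000² + 3.88²) = 1000
|j1000 + 3500| = √(1000² + 3500²) = 3640
|H(j1000)| = 415 × 1000 / (1000 × 3640) = 0.11401
20 log₁₀(0.11401) = -18.86 dB

-18.9 dB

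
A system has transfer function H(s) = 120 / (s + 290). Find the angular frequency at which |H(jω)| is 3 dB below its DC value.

290 rad/s

For a single-pole low-pass, the −3 dB point is at the pole: ω = 290 rad/s.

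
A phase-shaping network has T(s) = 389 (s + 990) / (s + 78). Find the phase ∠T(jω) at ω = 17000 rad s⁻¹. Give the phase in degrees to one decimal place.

-3.1°

∠(j17000 + 990) = arctan(17000/990) = 86.67°
∠(j17000 + 78) = arctan(17000/78) = 89.74°
∠T(j17000) = 86.67° − 89.74° = -3.07°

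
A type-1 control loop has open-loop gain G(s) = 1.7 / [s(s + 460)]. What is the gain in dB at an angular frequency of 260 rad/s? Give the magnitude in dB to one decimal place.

|j260 + 460| = √(260² + 460²) = 528.4
|j260| = 260
|G(j260)| = 1.7 / (528.4 × 260) = 1.2374e-05
20 log₁₀(1.2374e-05) = -98.15 dB

-98.1 dB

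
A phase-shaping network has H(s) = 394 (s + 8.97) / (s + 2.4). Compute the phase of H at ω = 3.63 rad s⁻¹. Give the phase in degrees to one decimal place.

-34.5°

∠(j3.63 + 8.97) = arctan(3.63/8.97) = 22.03°
∠(j3.63 + 2.4) = arctan(3.63/2.4) = 56.53°
∠H(j3.63) = 22.03° − 56.53° = -34.50°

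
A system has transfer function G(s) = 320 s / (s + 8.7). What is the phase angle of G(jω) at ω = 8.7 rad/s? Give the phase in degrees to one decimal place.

∠(j8.7) = 90.00°
∠(j8.7 + 8.7) = arctan(8.7/8.7) = 45.00°
∠G(j8.7) = 90.00° − 45.00° = 45.00°

45.0°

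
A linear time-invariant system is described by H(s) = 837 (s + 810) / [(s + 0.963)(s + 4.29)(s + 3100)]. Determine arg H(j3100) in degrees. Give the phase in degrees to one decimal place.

∠(j3100 + 810) = arctan(3100/810) = 75.36°
∠(j3100 + 0.963) = arctan(3100/0.963) = 89.98°
∠(j3100 + 4.29) = arctan(3100/4.29) = 89.92°
∠(j3100 + 3100) = arctan(3100/3100) = 45.00°
∠H(j3100) = 75.36° − (89.98° + 89.92° + 45.00°) = -149.55°

-149.5°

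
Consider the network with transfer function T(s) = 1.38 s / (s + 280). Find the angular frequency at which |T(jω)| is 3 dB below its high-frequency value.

280 rad/sec

For a single-pole high-pass, the −3 dB point is at the pole: ω = 280 rad/sec.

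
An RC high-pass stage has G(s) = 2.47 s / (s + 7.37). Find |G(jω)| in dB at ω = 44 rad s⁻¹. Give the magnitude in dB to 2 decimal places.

7.73 dB

|j44| = 44
|j44 + 7.37| = √(44² + 7.37²) = 44.61
|G(j44)| = 2.47 × 44 / 44.61 = 2.4361
20 log₁₀(2.4361) = 7.734 dB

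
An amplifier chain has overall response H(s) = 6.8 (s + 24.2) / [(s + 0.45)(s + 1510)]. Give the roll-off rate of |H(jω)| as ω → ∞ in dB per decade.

With 1 zero and 2 poles, the high-frequency asymptotic slope is 20 × (1 − 2) = -20 dB/decade.

-20 dB/decade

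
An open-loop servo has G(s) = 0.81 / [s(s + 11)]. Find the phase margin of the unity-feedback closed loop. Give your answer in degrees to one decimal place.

Gain crossover: |G(jω)| = 1 at ω ≈ 0.0736 rad/s.
∠G(j0.0736) = −90° − arctan(0.0736/11) ≈ -90.38°
PM = 180° + (-90.38°) = 89.62°

89.6 deg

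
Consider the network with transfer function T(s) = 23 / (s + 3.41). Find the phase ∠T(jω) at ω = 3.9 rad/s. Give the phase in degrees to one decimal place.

-48.8°

∠(j3.9 + 3.41) = arctan(3.9/3.41) = 48.83°
∠T(j3.9) = −48.83° = -48.83°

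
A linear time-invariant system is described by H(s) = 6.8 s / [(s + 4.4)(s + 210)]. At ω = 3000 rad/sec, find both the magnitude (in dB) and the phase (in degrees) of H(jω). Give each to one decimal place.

|H| = -52.9 dB, ∠H = -85.9°

|j3000| = 3000
|j3000 + 4.4| = √(3000² + 4.4²) = 3000
|j3000 + 210| = √(3000² + 210²) = 3007
|H(j3000)| = 6.8 × 3000 / (3000 × 3007) = 0.0022611
20 log₁₀(0.0022611) = -52.91 dB
∠(j3000) = 90.00°
∠(j3000 + 4.4) = arctan(3000/4.4) = 89.92°
∠(j3000 + 210) = arctan(3000/210) = 86.00°
∠H(j3000) = 90.00° − (89.92° + 86.00°) = -85.91°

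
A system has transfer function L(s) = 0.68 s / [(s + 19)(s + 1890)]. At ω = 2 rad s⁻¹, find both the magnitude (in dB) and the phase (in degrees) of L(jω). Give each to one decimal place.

|L| = -88.5 dB, ∠L = 83.9 deg

|j2| = 2
|j2 + 19| = √(2² + 19²) = 19.1
|j2 + 1890| = √(2² + 1890²) = 1890
|L(j2)| = 0.68 × 2 / (19.1 × 1890) = 3.7664e-05
20 log₁₀(3.7664e-05) = -88.48 dB
∠(j2) = 90.00°
∠(j2 + 19) = arctan(2/19) = 6.01°
∠(j2 + 1890) = arctan(2/1890) = 0.06°
∠L(j2) = 90.00° − (6.01° + 0.06°) = 83.93°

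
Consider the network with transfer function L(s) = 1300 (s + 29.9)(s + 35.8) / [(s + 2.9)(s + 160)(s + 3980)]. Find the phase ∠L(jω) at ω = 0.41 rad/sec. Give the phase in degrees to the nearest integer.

∠(j0.41 + 29.9) = arctan(0.41/29.9) = 0.79°
∠(j0.41 + 35.8) = arctan(0.41/35.8) = 0.66°
∠(j0.41 + 2.9) = arctan(0.41/2.9) = 8.05°
∠(j0.41 + 160) = arctan(0.41/160) = 0.15°
∠(j0.41 + 3980) = arctan(0.41/3980) = 0.01°
∠L(j0.41) = 0.79° + 0.66° − (8.05° + 0.15° + 0.01°) = -6.76°

-7°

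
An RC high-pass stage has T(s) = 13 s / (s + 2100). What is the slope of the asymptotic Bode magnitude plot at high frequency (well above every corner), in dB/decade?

0 dB/decade

With 1 zero and 1 pole, the high-frequency asymptotic slope is 20 × (1 − 1) = 0 dB/decade.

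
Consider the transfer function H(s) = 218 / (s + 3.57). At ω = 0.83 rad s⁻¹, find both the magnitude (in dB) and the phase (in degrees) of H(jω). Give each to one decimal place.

|H| = 35.5 dB, ∠H = -13.1°

|j0.83 + 3.57| = √(0.83² + 3.57²) = 3.665
|H(j0.83)| = 218 / 3.665 = 59.478
20 log₁₀(59.478) = 35.49 dB
∠(j0.83 + 3.57) = arctan(0.83/3.57) = 13.09°
∠H(j0.83) = −13.09° = -13.09°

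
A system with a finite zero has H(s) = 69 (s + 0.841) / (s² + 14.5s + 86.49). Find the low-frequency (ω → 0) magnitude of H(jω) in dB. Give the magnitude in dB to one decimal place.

-3.5 dB

H(0) = 69 × 0.841 / 86.49 = 0.67093
20 log₁₀(0.67093) = -3.47 dB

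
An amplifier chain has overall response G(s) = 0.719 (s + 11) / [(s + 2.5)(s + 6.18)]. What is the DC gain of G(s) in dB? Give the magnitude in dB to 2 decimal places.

G(0) = 0.719 × 11 / (2.5 × 6.18) = 0.51191
20 log₁₀(0.51191) = -5.816 dB

-5.82 dB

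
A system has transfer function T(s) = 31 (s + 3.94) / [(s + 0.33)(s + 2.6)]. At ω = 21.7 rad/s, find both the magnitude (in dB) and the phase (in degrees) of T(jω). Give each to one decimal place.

|T| = 3.2 dB, ∠T = -92.6°

|j21.7 + 3.94| = √(21.7² + 3.94²) = 22.05
|j21.7 + 0.33| = √(21.7² + 0.33²) = 21.7
|j21.7 + 2.6| = √(21.7² + 2.6²) = 21.86
|T(j21.7)| = 31 × 22.05 / (21.7 × 21.86) = 1.4415
20 log₁₀(1.4415) = 3.18 dB
∠(j21.7 + 3.94) = arctan(21.7/3.94) = 79.71°
∠(j21.7 + 0.33) = arctan(21.7/0.33) = 89.13°
∠(j21.7 + 2.6) = arctan(21.7/2.6) = 83.17°
∠T(j21.7) = 79.71° − (89.13° + 83.17°) = -92.59°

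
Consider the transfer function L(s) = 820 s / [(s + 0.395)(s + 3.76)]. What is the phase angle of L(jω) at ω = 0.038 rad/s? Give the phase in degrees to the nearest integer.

84°

∠(j0.038) = 90.00°
∠(j0.038 + 0.395) = arctan(0.038/0.395) = 5.50°
∠(j0.038 + 3.76) = arctan(0.038/3.76) = 0.58°
∠L(j0.038) = 90.00° − (5.50° + 0.58°) = 83.93°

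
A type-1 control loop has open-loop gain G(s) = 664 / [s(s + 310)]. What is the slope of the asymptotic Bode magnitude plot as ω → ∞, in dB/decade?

-40 dB/decade

With 0 zeros and 2 poles, the high-frequency asymptotic slope is 20 × (0 − 2) = -40 dB/decade.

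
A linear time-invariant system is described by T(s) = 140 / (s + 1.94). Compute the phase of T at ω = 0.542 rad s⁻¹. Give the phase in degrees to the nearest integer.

-16°

∠(j0.542 + 1.94) = arctan(0.542/1.94) = 15.61°
∠T(j0.542) = −15.61° = -15.61°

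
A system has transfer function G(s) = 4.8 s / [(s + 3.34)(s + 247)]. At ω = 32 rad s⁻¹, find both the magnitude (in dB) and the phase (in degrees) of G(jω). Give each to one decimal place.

|j32| = 32
|j32 + 3.34| = √(32² + 3.34²) = 32.17
|j32 + 247| = √(32² + 247²) = 249.1
|G(j32)| = 4.8 × 32 / (32.17 × 249.1) = 0.019168
20 log₁₀(0.019168) = -34.35 dB
∠(j32) = 90.00°
∠(j32 + 3.34) = arctan(32/3.34) = 84.04°
∠(j32 + 247) = arctan(32/247) = 7.38°
∠G(j32) = 90.00° − (84.04° + 7.38°) = -1.42°

|G| = -34.3 dB, ∠G = -1.4 deg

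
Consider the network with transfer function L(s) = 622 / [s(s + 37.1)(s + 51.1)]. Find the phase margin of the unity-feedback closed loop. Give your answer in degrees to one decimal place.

89.1°

Gain crossover: |L(jω)| = 1 at ω ≈ 0.328 rad/sec.
∠L(j0.328) = −90° − arctan(0.328/37.1) − arctan(0.328/51.1) ≈ -90.87°
PM = 180° + (-90.87°) = 89.13°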